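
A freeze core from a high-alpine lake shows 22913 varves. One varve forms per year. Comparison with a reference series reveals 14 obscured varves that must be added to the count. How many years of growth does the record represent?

Adjusted count: 22913 + 14 = 22927 varves.
At one varve per year, that is 22927 years.

22927 years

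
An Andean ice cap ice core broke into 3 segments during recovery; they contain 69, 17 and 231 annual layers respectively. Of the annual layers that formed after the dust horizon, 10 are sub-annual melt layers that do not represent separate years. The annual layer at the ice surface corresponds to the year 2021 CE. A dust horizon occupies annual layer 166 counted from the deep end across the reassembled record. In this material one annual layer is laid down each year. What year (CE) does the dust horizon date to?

Total annual layers = 69 + 17 + 231 = 317.
The dust horizon sits at annual layer 166 from the deep end, so 317 − 166 = 151 annual layers formed after it.
151 − 10 false = 141 true annual layers after the dust horizon.
Counting back 141 years from 2021 CE places the dust horizon in 2021 − 141 = 1880 CE.

1880 CE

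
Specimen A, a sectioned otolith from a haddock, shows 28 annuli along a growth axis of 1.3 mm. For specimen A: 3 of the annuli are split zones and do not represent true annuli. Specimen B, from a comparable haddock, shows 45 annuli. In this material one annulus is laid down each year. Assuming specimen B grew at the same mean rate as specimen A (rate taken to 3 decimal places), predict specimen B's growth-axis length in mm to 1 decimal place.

2.3 mm

Specimen A: true annulus count = 28 − 3 = 25.
A: Mean rate = 1.3 mm / 25 years ≈ 0.052 mm/year.
For B, 0.052 mm/year × 45 years = 2.3 mm.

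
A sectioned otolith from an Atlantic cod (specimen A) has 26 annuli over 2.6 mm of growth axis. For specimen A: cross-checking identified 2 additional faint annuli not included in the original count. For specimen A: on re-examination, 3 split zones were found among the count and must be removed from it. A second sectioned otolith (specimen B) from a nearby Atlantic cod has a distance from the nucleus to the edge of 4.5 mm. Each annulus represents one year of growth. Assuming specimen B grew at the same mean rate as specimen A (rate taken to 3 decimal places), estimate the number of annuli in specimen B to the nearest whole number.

43 annuli

Specimen A: correcting the raw count gives 26 − 3 + 2 = 25 true annuli.
A: Mean rate = 2.6 mm / 25 years ≈ 0.104 mm/yr.
For B, 4.5 / 0.104 = 43.27 years ≈ 43 annuli.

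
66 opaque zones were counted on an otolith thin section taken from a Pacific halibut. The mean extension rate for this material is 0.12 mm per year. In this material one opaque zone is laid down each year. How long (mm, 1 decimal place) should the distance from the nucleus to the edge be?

7.9 mm

66 years of growth are recorded.
Predicted length = 0.12 mm/year × 66 years = 7.9 mm.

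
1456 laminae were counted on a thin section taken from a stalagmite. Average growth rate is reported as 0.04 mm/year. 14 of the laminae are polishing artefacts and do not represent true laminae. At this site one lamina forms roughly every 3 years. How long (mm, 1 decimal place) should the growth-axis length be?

173.0 mm

After corrections the count is 1456 − 14 = 1442 laminae.
Multiplying by 3 years per lamina: 1442 × 3 = 4326 years.
Length ≈ 0.04 × 4326 = 173.0 mm.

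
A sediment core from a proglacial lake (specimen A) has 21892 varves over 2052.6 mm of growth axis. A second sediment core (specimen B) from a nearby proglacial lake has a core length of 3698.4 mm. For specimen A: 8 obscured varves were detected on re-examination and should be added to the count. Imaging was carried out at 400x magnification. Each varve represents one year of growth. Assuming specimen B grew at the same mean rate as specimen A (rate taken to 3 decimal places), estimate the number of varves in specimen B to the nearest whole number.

Specimen A: correcting the raw count gives 21892 + 8 = 21900 true varves.
A: Extension rate ≈ 2052.6 / 21900 = 0.094 mm/yr.
For B, 3698.4 / 0.094 = 39344.68 years ≈ 39345 varves.

39345 varves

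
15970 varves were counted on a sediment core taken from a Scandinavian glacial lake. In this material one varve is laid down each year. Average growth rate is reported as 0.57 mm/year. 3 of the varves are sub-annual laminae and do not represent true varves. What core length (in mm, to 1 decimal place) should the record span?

Adjusted count: 15970 − 3 = 15967 varves.
Predicted length = 0.57 mm/year × 15967 years = 9101.2 mm.

9101.2 mm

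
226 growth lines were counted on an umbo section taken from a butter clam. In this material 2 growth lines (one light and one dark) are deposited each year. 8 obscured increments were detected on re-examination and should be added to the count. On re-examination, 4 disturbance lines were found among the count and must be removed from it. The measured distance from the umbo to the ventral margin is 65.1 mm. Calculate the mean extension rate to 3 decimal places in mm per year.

0.566 mm per year

Correcting the raw count gives 226 − 4 + 8 = 230 true growth lines.
230 growth lines at 2 per year is 230 / 2 = 115 years.
Mean rate = 65.1 mm / 115 years ≈ 0.566 mm per year.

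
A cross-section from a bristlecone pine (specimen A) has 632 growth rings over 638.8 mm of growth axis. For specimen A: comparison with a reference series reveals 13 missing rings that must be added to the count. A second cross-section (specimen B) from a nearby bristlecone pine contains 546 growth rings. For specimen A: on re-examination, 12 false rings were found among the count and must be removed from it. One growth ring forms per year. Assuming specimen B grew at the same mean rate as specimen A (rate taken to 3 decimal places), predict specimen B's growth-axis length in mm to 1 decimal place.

Specimen A: correcting the raw count gives 632 − 12 + 13 = 633 true growth rings.
A: Mean rate = 638.8 mm / 633 years ≈ 1.009 mm/year.
For B, 1.009 mm/year × 546 years = 550.9 mm.

550.9 mm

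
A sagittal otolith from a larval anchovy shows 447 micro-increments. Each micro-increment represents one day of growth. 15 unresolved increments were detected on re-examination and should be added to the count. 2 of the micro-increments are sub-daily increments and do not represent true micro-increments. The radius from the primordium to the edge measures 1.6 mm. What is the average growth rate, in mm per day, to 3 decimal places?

0.003 mm per day

Adjusted count: 447 − 2 + 15 = 460 micro-increments.
Mean rate = 1.6 mm / 460 days ≈ 0.003 mm per day.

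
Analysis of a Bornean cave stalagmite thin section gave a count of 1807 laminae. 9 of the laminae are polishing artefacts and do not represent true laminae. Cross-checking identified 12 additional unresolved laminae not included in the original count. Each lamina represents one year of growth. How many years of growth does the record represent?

1810 years

True lamina count = 1807 − 9 + 12 = 1810.
With a one-to-one lamina periodicity this is 1810 years.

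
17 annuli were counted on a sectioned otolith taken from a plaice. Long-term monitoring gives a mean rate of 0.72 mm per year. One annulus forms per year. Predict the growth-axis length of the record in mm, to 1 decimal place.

12.2 mm

17 years of growth are recorded.
Predicted length = 0.72 mm/year × 17 years = 12.2 mm.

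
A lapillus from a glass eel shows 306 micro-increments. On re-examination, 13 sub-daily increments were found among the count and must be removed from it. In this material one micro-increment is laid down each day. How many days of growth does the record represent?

Adjusted count: 306 − 13 = 293 micro-increments.
At one micro-increment per day, that is 293 days.

293 d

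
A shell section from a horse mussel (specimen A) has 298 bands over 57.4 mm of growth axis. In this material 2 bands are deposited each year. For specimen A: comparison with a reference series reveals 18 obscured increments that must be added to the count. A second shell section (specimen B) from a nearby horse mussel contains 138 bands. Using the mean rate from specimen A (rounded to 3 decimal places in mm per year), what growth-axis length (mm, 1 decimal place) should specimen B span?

25.0 mm

Specimen A: correcting the raw count gives 298 + 18 = 316 true bands.
Specimen A: 316 bands at 2 per year is 316 / 2 = 158 years.
A: Mean rate = 57.4 mm / 158 years ≈ 0.363 mm/year.
Specimen B: dividing by 2 bands per year: 138 / 2 = 69 years. B's length ≈ 0.363 × 69 = 25.0 mm.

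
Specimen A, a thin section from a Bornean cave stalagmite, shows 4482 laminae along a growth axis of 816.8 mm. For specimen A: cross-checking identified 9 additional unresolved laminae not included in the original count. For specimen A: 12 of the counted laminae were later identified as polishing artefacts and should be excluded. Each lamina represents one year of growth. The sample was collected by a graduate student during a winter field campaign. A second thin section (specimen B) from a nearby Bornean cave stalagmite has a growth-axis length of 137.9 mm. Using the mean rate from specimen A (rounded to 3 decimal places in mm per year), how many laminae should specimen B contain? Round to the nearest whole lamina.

758 laminae

Specimen A: after corrections the count is 4482 − 12 + 9 = 4479 laminae.
A: 816.8 mm over 4479 years gives 816.8 / 4479 ≈ 0.182 mm/year.
B spans 137.9 / 0.182 = 757.69 years ≈ 758 laminae.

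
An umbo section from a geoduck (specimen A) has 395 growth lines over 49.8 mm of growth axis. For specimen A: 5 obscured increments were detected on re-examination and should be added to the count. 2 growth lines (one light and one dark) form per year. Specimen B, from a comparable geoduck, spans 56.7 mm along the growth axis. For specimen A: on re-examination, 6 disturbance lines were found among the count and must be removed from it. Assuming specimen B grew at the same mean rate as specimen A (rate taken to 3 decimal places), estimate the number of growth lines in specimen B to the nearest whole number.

448 growth lines

Specimen A: after corrections the count is 395 − 6 + 5 = 394 growth lines.
Specimen A: with 2 growth lines per year, 394 / 2 = 197 years.
A: Mean rate = 49.8 mm / 197 years ≈ 0.253 mm per year.
B spans 56.7 / 0.253 = 224.11 years; at 2 growth lines per year that is 224.11 × 2 ≈ 448 growth lines.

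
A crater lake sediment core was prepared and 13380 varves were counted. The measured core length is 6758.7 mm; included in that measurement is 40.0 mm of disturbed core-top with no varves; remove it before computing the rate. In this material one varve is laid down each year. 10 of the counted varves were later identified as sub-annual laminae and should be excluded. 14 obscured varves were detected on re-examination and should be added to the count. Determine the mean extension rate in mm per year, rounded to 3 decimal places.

Correcting the raw count gives 13380 − 10 + 14 = 13384 true varves.
The growth record spans 6758.7 − 40.0 = 6718.7 mm.
Extension rate ≈ 6718.7 / 13384 = 0.502 mm per year.

0.502 mm per year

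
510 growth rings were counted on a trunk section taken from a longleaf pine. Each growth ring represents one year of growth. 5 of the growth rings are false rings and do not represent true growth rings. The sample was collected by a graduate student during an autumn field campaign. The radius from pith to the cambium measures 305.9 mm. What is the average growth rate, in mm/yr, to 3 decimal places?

True growth ring count = 510 − 5 = 505.
Mean rate = 305.9 mm / 505 years ≈ 0.606 mm/yr.

0.606 mm/yr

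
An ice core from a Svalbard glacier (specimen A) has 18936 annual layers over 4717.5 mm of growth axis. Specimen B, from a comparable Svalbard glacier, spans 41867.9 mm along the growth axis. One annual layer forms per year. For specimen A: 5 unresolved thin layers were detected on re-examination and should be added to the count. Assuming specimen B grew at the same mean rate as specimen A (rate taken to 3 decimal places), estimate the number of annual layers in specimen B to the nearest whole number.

Specimen A: correcting the raw count gives 18936 + 5 = 18941 true annual layers.
A: 4717.5 mm over 18941 years gives 4717.5 / 18941 ≈ 0.249 mm/year.
B spans 41867.9 / 0.249 = 168144.18 years ≈ 168144 annual layers.

168144 annual layers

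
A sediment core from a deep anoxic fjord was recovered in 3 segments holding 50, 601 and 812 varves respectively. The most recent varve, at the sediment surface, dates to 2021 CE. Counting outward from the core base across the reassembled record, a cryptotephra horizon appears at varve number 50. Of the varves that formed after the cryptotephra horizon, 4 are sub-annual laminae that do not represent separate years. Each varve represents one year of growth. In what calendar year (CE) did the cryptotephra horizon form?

612 CE

Total varves = 50 + 601 + 812 = 1463.
The cryptotephra horizon sits at varve 50 from the core base, so 1463 − 50 = 1413 varves formed after it.
Removing the 4 false varves leaves 1413 − 4 = 1409 true varves beyond the cryptotephra horizon.
The varve at the sediment surface is 2021 CE, so the cryptotephra horizon dates to 2021 − 1409 = 612 CE.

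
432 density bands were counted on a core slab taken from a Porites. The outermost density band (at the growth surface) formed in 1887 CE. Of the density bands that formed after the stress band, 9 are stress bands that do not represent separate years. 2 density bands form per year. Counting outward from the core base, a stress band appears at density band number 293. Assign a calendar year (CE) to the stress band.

The stress band sits at density band 293 from the core base, so 432 − 293 = 139 density bands formed after it.
139 − 9 false = 130 true density bands after the stress band.
Dividing by 2 density bands per year: 130 / 2 = 65 years.
Counting back 65 years from 1887 CE places the stress band in 1887 − 65 = 1822 CE.

1822 CE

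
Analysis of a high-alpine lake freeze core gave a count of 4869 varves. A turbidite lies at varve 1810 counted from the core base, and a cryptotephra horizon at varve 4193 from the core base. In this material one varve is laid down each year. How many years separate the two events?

2383 years

The two markers are separated by 4193 − 1810 = 2383 varves.
One varve per year makes the interval 2383 years.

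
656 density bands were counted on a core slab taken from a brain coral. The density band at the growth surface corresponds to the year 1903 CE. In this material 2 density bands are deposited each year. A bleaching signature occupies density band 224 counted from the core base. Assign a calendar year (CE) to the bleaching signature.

1687 CE

656 − 224 = 432 density bands lie beyond the bleaching signature toward the growth surface.
432 density bands at 2 per year is 432 / 2 = 216 years.
Counting back 216 years from 1903 CE places the bleaching signature in 1903 − 216 = 1687 CE.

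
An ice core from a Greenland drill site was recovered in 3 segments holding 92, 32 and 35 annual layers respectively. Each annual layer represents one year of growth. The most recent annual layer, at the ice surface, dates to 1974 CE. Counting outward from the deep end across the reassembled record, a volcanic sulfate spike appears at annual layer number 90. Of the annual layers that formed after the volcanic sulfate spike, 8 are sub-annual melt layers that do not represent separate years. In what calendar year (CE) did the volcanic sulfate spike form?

1913 CE

Total annual layers = 92 + 32 + 35 = 159.
Between annual layer 90 and the ice surface there are 159 − 90 = 69 annual layers.
Removing the 8 false annual layers leaves 69 − 8 = 61 true annual layers beyond the volcanic sulfate spike.
Counting back 61 years from 1974 CE places the volcanic sulfate spike in 1974 − 61 = 1913 CE.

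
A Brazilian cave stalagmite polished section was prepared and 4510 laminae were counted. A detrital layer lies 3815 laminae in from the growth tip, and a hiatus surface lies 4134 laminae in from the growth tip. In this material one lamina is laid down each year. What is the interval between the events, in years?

319 yr

The two markers are separated by 4134 − 3815 = 319 laminae.
At one lamina per year, 319 years elapsed between them.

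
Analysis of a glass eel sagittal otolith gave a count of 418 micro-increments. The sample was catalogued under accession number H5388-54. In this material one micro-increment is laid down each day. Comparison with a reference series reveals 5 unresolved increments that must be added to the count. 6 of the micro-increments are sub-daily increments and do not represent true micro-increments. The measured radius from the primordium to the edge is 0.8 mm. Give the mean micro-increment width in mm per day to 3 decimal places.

Correcting the raw count gives 418 − 6 + 5 = 417 true micro-increments.
0.8 mm over 417 days gives 0.8 / 417 ≈ 0.002 mm per day.

0.002 mm per day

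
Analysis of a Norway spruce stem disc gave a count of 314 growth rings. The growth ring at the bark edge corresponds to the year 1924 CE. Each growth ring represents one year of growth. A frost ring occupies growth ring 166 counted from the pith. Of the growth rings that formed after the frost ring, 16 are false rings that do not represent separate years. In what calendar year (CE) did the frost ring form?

The frost ring sits at growth ring 166 from the pith, so 314 − 166 = 148 growth rings formed after it.
Excluding 16 false growth rings: 148 − 16 = 132.
Counting back 132 years from 1924 CE places the frost ring in 1924 − 132 = 1792 CE.

1792 CE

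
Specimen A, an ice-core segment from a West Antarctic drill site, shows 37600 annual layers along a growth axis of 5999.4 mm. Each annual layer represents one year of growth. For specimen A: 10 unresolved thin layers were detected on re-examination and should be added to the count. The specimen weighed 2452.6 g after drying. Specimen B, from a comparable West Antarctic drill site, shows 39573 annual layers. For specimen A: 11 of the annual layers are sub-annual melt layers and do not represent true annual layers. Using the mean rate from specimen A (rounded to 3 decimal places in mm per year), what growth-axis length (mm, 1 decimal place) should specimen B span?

6331.7 mm

Specimen A: correcting the raw count gives 37600 − 11 + 10 = 37599 true annual layers.
A: Extension rate ≈ 5999.4 / 37599 = 0.160 mm/year.
Length of B = 0.160 × 39573 = 6331.7 mm.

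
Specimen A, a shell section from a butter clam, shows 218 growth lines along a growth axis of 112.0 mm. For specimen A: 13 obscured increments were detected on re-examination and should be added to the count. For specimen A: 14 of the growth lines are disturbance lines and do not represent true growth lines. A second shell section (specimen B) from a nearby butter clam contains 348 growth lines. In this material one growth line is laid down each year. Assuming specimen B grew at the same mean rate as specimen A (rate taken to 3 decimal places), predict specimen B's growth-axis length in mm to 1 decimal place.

Specimen A: true growth line count = 218 − 14 + 13 = 217.
A: 112.0 mm over 217 years gives 112.0 / 217 ≈ 0.516 mm/yr.
Length of B = 0.516 × 348 = 179.6 mm.

179.6 mm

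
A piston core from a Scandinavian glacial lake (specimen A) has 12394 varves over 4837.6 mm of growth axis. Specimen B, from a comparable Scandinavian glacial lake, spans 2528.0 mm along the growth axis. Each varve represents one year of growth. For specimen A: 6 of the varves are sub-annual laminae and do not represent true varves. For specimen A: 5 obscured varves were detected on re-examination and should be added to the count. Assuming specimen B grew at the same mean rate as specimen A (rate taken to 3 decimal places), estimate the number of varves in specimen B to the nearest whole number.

Specimen A: after corrections the count is 12394 − 6 + 5 = 12393 varves.
A: Extension rate ≈ 4837.6 / 12393 = 0.390 mm per year.
For B, 2528.0 / 0.390 = 6482.05 years ≈ 6482 varves.

6482 varves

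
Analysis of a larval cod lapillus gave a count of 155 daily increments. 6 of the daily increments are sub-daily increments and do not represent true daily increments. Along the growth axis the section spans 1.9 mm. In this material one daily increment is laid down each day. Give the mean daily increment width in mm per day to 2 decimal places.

0.01 mm per day

After corrections the count is 155 − 6 = 149 daily increments.
Extension rate ≈ 1.9 / 149 = 0.01 mm per day.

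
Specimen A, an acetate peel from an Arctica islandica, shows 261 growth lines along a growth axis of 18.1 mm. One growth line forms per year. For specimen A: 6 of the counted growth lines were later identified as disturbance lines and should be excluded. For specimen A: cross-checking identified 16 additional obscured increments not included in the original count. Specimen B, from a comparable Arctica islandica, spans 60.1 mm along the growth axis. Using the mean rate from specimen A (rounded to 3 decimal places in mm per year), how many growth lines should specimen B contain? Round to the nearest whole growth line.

897 growth lines

Specimen A: correcting the raw count gives 261 − 6 + 16 = 271 true growth lines.
A: 18.1 mm over 271 years gives 18.1 / 271 ≈ 0.067 mm/year.
B spans 60.1 / 0.067 = 897.01 years ≈ 897 growth lines.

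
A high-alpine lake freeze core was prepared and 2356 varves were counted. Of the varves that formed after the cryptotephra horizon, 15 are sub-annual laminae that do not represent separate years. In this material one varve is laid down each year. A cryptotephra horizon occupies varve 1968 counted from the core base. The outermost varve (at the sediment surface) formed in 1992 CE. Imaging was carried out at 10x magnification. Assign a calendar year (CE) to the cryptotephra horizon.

1619 CE

Between varve 1968 and the sediment surface there are 2356 − 1968 = 388 varves.
Excluding 15 false varves: 388 − 15 = 373.
1992 − 373 = 1619 CE.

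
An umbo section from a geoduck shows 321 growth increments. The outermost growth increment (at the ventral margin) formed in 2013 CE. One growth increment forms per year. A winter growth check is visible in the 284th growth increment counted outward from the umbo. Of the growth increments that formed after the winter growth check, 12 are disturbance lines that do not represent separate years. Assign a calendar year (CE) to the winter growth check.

321 − 284 = 37 growth increments lie beyond the winter growth check toward the ventral margin.
Excluding 12 false growth increments: 37 − 12 = 25.
2013 − 25 = 1988 CE.

1988 CE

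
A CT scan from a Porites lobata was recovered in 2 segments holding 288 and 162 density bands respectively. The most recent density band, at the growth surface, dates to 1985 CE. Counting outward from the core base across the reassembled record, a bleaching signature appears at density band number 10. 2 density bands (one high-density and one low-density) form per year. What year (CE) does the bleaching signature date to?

Total density bands = 288 + 162 = 450.
Between density band 10 and the growth surface there are 450 − 10 = 440 density bands.
With 2 density bands per year, 440 / 2 = 220 years.
1985 − 220 = 1765 CE.

1765 CE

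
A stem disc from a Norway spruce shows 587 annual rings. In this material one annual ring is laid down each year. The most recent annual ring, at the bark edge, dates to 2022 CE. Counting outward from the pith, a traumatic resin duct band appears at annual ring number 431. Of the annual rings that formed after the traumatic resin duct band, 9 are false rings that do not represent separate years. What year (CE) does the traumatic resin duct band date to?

1875 CE

Between annual ring 431 and the bark edge there are 587 − 431 = 156 annual rings.
156 − 9 false = 147 true annual rings after the traumatic resin duct band.
Counting back 147 years from 2022 CE places the traumatic resin duct band in 2022 − 147 = 1875 CE.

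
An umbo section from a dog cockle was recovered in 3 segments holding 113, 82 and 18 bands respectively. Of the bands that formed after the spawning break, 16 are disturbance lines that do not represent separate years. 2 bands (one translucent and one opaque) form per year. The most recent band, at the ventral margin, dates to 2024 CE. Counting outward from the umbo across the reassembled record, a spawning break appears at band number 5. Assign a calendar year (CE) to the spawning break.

1928 CE

Total bands = 113 + 82 + 18 = 213.
213 − 5 = 208 bands lie beyond the spawning break toward the ventral margin.
Excluding 16 false bands: 208 − 16 = 192.
With 2 bands per year, 192 / 2 = 96 years.
Counting back 96 years from 2024 CE places the spawning break in 2024 − 96 = 1928 CE.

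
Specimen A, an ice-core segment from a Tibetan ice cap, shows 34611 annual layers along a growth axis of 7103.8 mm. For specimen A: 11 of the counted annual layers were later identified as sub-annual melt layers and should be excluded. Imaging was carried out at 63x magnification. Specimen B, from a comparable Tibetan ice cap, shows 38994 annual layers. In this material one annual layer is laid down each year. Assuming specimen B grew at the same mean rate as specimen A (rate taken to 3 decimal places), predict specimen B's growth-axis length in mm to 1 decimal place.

Specimen A: after corrections the count is 34611 − 11 = 34600 annual layers.
A: Extension rate ≈ 7103.8 / 34600 = 0.205 mm/year.
Length of B = 0.205 × 38994 = 7993.8 mm.

7993.8 mm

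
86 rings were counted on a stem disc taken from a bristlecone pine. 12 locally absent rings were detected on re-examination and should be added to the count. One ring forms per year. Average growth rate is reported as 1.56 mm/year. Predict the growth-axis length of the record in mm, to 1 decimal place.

152.9 mm

Adjusted count: 86 + 12 = 98 rings.
Predicted length = 1.56 mm/year × 98 years = 152.9 mm.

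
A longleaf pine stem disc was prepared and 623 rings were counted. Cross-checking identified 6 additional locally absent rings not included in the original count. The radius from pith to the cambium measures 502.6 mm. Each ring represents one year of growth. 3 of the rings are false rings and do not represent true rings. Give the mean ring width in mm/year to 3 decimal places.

Adjusted count: 623 − 3 + 6 = 626 rings.
Extension rate ≈ 502.6 / 626 = 0.803 mm/year.

0.803 mm/year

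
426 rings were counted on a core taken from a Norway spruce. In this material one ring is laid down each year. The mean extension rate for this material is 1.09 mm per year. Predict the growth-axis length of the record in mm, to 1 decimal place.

464.3 mm

The record spans 426 years at 1.09 mm per year.
426 years at 1.09 mm/year gives 1.09 × 426 = 464.3 mm.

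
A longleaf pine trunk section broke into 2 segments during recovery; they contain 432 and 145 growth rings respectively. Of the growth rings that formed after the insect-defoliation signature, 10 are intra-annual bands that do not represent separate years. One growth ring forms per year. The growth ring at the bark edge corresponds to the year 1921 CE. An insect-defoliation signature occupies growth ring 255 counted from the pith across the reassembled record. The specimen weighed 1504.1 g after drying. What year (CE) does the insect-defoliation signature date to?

Total growth rings = 432 + 145 = 577.
Between growth ring 255 and the bark edge there are 577 − 255 = 322 growth rings.
322 − 10 false = 312 true growth rings after the insect-defoliation signature.
The growth ring at the bark edge is 1921 CE, so the insect-defoliation signature dates to 1921 − 312 = 1609 CE.

1609 CE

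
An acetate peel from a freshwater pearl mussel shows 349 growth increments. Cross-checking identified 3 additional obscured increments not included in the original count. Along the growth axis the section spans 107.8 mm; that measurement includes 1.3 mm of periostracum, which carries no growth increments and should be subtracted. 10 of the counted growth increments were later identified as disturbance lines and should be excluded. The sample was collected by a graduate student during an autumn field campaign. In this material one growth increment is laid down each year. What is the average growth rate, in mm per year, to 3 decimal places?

True growth increment count = 349 − 10 + 3 = 342.
Removing the 1.3 mm offcut leaves 107.8 − 1.3 = 106.5 mm.
106.5 mm over 342 years gives 106.5 / 342 ≈ 0.311 mm per year.

0.311 mm per year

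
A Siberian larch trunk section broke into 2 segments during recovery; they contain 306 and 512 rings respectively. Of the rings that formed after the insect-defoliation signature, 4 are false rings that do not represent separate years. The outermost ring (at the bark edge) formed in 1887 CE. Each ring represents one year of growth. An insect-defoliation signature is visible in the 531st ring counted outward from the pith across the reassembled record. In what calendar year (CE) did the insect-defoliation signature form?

Total rings = 306 + 512 = 818.
The insect-defoliation signature sits at ring 531 from the pith, so 818 − 531 = 287 rings formed after it.
Excluding 4 false rings: 287 − 4 = 283.
The ring at the bark edge is 1887 CE, so the insect-defoliation signature dates to 1887 − 283 = 1604 CE.

1604 CE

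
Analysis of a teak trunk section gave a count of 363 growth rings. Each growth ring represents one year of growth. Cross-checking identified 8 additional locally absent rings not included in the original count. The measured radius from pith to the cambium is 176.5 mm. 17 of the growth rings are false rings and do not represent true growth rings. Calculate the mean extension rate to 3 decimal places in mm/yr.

Adjusted count: 363 − 17 + 8 = 354 growth rings.
Extension rate ≈ 176.5 / 354 = 0.499 mm/yr.

0.499 mm/yr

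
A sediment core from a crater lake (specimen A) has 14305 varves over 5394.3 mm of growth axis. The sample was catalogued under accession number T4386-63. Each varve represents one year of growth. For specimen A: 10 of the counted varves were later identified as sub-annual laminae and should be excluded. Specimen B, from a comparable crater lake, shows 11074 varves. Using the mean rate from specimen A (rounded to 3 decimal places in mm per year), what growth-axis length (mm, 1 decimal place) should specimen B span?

Specimen A: true varve count = 14305 − 10 = 14295.
A: 5394.3 mm over 14295 years gives 5394.3 / 14295 ≈ 0.377 mm/year.
For B, 0.377 mm/year × 11074 years = 4174.9 mm.

4174.9 mm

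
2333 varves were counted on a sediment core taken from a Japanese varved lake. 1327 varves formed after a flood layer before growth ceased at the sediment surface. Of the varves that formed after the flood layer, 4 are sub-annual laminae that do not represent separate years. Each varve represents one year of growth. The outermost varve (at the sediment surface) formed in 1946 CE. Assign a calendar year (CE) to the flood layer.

623 CE

1327 varves formed after the flood layer.
Removing the 4 false varves leaves 1327 − 4 = 1323 true varves beyond the flood layer.
Counting back 1323 years from 1946 CE places the flood layer in 1946 − 1323 = 623 CE.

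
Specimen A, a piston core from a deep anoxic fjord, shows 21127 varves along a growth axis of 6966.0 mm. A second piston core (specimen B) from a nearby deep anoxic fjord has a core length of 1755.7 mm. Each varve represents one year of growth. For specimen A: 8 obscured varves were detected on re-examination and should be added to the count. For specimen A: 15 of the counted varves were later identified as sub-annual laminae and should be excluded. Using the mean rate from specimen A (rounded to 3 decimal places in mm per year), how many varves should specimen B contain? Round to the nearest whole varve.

Specimen A: true varve count = 21127 − 15 + 8 = 21120.
A: Extension rate ≈ 6966.0 / 21120 = 0.330 mm per year.
For B, 1755.7 / 0.330 = 5320.30 years ≈ 5320 varves.

5320 varves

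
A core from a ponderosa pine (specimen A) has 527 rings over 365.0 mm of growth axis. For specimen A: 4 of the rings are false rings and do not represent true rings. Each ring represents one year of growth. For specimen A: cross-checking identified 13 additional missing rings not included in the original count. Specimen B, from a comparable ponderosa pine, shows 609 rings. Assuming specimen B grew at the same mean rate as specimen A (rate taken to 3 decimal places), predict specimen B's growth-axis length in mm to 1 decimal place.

414.7 mm

Specimen A: true ring count = 527 − 4 + 13 = 536.
A: 365.0 mm over 536 years gives 365.0 / 536 ≈ 0.681 mm/year.
For B, 0.681 mm/year × 609 years = 414.7 mm.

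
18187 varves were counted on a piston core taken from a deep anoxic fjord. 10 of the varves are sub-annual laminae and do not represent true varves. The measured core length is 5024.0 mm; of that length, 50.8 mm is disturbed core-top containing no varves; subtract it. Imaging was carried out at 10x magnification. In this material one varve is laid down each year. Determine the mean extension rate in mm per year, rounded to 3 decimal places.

0.274 mm per year

Adjusted count: 18187 − 10 = 18177 varves.
Net length = 5024.0 − 50.8 = 4973.2 mm.
4973.2 mm over 18177 years gives 4973.2 / 18177 ≈ 0.274 mm per year.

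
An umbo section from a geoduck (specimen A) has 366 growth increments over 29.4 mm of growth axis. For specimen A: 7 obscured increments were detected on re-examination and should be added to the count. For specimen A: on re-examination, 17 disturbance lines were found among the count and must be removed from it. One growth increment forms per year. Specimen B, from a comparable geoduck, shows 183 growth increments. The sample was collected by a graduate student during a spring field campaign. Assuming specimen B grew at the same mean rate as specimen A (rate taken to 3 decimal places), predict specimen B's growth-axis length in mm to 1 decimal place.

Specimen A: adjusted count: 366 − 17 + 7 = 356 growth increments.
A: 29.4 mm over 356 years gives 29.4 / 356 ≈ 0.083 mm/year.
Length of B = 0.083 × 183 = 15.2 mm.

15.2 mm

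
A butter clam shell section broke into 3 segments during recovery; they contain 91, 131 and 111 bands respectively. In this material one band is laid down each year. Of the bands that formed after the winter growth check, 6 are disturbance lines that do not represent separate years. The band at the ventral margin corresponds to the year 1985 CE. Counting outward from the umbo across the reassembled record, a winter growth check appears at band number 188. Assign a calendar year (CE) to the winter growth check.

Total bands = 91 + 131 + 111 = 333.
333 − 188 = 145 bands lie beyond the winter growth check toward the ventral margin.
Removing the 6 false bands leaves 145 − 6 = 139 true bands beyond the winter growth check.
The band at the ventral margin is 1985 CE, so the winter growth check dates to 1985 − 139 = 1846 CE.

1846 CE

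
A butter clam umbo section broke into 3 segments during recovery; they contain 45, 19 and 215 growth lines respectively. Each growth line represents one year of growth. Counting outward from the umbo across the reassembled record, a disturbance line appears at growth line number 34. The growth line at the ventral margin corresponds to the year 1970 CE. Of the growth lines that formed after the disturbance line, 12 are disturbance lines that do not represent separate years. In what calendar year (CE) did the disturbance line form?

1737 CE

Total growth lines = 45 + 19 + 215 = 279.
Between growth line 34 and the ventral margin there are 279 − 34 = 245 growth lines.
Excluding 12 false growth lines: 245 − 12 = 233.
Counting back 233 years from 1970 CE places the disturbance line in 1970 − 233 = 1737 CE.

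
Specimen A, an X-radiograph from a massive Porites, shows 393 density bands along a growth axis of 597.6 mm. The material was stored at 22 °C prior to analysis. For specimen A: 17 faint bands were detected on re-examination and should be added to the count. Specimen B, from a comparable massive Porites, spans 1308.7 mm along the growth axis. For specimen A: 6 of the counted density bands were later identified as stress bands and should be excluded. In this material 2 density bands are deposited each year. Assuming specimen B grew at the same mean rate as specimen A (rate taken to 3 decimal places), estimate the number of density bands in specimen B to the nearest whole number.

885 density bands

Specimen A: adjusted count: 393 − 6 + 17 = 404 density bands.
Specimen A: with 2 density bands per year, 404 / 2 = 202 years.
A: 597.6 mm over 202 years gives 597.6 / 202 ≈ 2.958 mm/yr.
For B, 1308.7 / 2.958 = 442.43 years; at 2 density bands per year that is 442.43 × 2 ≈ 885 density bands.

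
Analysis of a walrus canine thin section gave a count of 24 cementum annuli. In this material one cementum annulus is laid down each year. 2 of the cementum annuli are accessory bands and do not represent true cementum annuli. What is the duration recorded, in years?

22 yr

Adjusted count: 24 − 2 = 22 cementum annuli.
With a one-to-one cementum annulus periodicity this is 22 years.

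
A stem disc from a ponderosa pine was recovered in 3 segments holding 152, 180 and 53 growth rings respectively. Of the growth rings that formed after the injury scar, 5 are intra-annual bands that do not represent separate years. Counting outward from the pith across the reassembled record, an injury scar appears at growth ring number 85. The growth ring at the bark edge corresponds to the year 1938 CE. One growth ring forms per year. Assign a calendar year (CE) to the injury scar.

1643 CE

Total growth rings = 152 + 180 + 53 = 385.
Between growth ring 85 and the bark edge there are 385 − 85 = 300 growth rings.
Excluding 5 false growth rings: 300 − 5 = 295.
The growth ring at the bark edge is 1938 CE, so the injury scar dates to 1938 − 295 = 1643 CE.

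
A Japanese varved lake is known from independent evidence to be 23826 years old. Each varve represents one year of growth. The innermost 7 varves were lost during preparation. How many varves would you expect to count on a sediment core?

At one varve per year, 23826 years correspond to 23826 varves.
23826 − 7 missed = 23819 varves expected in the prepared section.

23819 varves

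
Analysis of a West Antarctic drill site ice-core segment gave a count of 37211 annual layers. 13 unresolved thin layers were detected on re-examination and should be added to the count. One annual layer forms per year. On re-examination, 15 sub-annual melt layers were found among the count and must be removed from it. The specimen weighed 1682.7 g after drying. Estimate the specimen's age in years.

After corrections the count is 37211 − 15 + 13 = 37209 annual layers.
At one annual layer per year, that is 37209 years.

37209 years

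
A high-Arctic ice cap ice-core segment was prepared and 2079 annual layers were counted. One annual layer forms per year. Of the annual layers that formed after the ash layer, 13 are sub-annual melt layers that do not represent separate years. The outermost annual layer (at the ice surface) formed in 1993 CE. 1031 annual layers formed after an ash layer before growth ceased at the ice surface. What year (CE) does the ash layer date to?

1031 annual layers formed after the ash layer.
Excluding 13 false annual layers: 1031 − 13 = 1018.
Counting back 1018 years from 1993 CE places the ash layer in 1993 − 1018 = 975 CE.

975 CE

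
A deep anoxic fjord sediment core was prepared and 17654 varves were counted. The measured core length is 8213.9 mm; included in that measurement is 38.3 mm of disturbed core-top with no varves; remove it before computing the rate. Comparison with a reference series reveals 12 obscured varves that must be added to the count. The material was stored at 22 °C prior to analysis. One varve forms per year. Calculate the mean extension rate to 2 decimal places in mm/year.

Adjusted count: 17654 + 12 = 17666 varves.
Removing the 38.3 mm offcut leaves 8213.9 − 38.3 = 8175.6 mm.
Extension rate ≈ 8175.6 / 17666 = 0.46 mm/year.

0.46 mm/year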